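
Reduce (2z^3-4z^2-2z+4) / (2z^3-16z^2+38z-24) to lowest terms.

(z^2-z-2)/(z^2-7z+12)

Euclidean algorithm in ℚ[z]:
  2z^3-4z^2-2z+4 = (2z^3-16z^2+38z-24) + (12z^2-40z+28)
  2z^3-16z^2+38z-24 = ((1/6)z-7/9)(12z^2-40z+28) + ((20/9)z-20/9)
  12z^2-40z+28 = ((27/5)z-63/5)((20/9)z-20/9) + (0)
Last nonzero remainder: (20/9)z-20/9. Dividing through by 20/9 gives the monic gcd z-1.
Cancel z-1 from numerator and denominator to get the reduced form.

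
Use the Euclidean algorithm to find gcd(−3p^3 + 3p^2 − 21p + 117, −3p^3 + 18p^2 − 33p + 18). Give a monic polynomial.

p − 3

Euclidean algorithm in ℚ[p]:
  −3p^3 + 3p^2 − 21p + 117 = (−3p^3 + 18p^2 − 33p + 18) + (−15p^2 + 12p + 99)
  −3p^3 + 18p^2 − 33p + 18 = ((1/5)p − 26/25)(−15p^2 + 12p + 99) + (−(1008/25)p + 3024/25)
  −15p^2 + 12p + 99 = ((125/336)p + 275/336)(−(1008/25)p + 3024/25) + (0)
Last nonzero remainder: −(1008/25)p + 3024/25. Dividing through by −1008/25 gives the monic gcd p − 3.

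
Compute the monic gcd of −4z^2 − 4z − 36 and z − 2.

1

Euclidean algorithm in ℚ[z]:
  −4z^2 − 4z − 36 = (−4z − 12)(z − 2) + (−60)
  z − 2 = (−(1/60)z + 1/30)(−60) + (0)
The last nonzero remainder is the constant −60, so the polynomials are coprime and gcd = 1.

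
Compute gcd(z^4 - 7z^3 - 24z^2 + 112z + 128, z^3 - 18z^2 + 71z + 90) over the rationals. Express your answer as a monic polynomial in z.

Repeated division with remainder:
  z^4 - 7z^3 - 24z^2 + 112z + 128 = (z + 11)(z^3 - 18z^2 + 71z + 90) + (103z^2 - 759z - 862)
  z^3 - 18z^2 + 71z + 90 = ((1/103)z - 1095/10609)(103z^2 - 759z - 862) + ((10920/10609)z + 10920/10609)
  103z^2 - 759z - 862 = ((1092727/10920)z - 4572479/5460)((10920/10609)z + 10920/10609) + (0)
Last nonzero remainder: (10920/10609)z + 10920/10609. Dividing through by 10920/10609 gives the monic gcd z + 1.

z + 1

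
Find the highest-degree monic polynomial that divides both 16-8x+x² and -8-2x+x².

Apply the Euclidean algorithm:
  x²-8x+16 = (x²-2x-8) + (-6x+24)
  x²-2x-8 = (-(1/6)x-1/3)(-6x+24) + (0)
Last nonzero remainder: -6x+24. Dividing through by -6 gives the monic gcd x-4.

-4+x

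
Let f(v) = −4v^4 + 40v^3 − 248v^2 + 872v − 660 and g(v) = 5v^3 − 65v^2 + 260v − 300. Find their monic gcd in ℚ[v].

v − 5

Repeated division with remainder:
  −4v^4 + 40v^3 − 248v^2 + 872v − 660 = (−(4/5)v − 12/5)(5v^3 − 65v^2 + 260v − 300) + (−196v^2 + 1256v − 1380)
  5v^3 − 65v^2 + 260v − 300 = (−(5/196)v + 1615/9604)(−196v^2 + 1256v − 1380) + ((32625/2401)v − 163125/2401)
  −196v^2 + 1256v − 1380 = (−(470596/32625)v + 220892/10875)((32625/2401)v − 163125/2401) + (0)
Last nonzero remainder: (32625/2401)v − 163125/2401. Dividing through by 32625/2401 gives the monic gcd v − 5.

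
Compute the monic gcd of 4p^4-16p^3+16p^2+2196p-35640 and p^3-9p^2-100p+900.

p^2+p-90

Repeated division with remainder:
  4p^4-16p^3+16p^2+2196p-35640 = (4p+20)(p^3-9p^2-100p+900) + (596p^2+596p-53640)
  p^3-9p^2-100p+900 = ((1/596)p-5/298)(596p^2+596p-53640) + (0)
Last nonzero remainder: 596p^2+596p-53640. Dividing through by 596 gives the monic gcd p^2+p-90.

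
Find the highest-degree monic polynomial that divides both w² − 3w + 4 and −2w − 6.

1

Apply the Euclidean algorithm:
  w² − 3w + 4 = (−(1/2)w + 3)(−2w − 6) + (22)
  −2w − 6 = (−(1/11)w − 3/11)(22) + (0)
The last nonzero remainder is the constant 22, so the polynomials are coprime and gcd = 1.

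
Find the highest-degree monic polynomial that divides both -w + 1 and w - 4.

1

Euclidean algorithm in ℚ[w]:
  -w + 1 = (-1)(w - 4) + (-3)
  w - 4 = (-(1/3)w + 4/3)(-3) + (0)
The last nonzero remainder is the constant -3, so the polynomials are coprime and gcd = 1.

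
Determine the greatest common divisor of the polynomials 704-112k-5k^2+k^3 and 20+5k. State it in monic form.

By polynomial division,
  k^3-5k^2-112k+704 = ((1/5)k^2-(9/5)k-76/5)(5k+20) + (1008)
  5k+20 = ((5/1008)k+5/252)(1008) + (0)
The last nonzero remainder is the constant 1008, so the polynomials are coprime and gcd = 1.

1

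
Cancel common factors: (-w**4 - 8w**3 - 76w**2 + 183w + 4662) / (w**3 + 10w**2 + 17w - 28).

(-w**3 - w**2 - 69w + 666)/(w**2 + 3w - 4)

Repeated division with remainder:
  -w**4 - 8w**3 - 76w**2 + 183w + 4662 = (-w + 2)(w**3 + 10w**2 + 17w - 28) + (-79w**2 + 121w + 4718)
  w**3 + 10w**2 + 17w - 28 = (-(1/79)w - 911/6241)(-79w**2 + 121w + 4718) + ((589050/6241)w + 4123350/6241)
  -79w**2 + 121w + 4718 = (-(493039/589050)w + 2103217/294525)((589050/6241)w + 4123350/6241) + (0)
Last nonzero remainder: (589050/6241)w + 4123350/6241. Dividing through by 589050/6241 gives the monic gcd w + 7.
Cancel w + 7 from numerator and denominator to get the reduced form.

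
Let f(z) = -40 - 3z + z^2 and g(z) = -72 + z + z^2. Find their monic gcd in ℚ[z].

By polynomial division,
  z^2 - 3z - 40 = (z^2 + z - 72) + (-4z + 32)
  z^2 + z - 72 = (-(1/4)z - 9/4)(-4z + 32) + (0)
Last nonzero remainder: -4z + 32. Dividing through by -4 gives the monic gcd z - 8.

-8 + z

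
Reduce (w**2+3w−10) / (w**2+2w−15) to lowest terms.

(w−2)/(w−3)

Euclidean algorithm in ℚ[w]:
  w**2+3w−10 = (w**2+2w−15) + (w+5)
  w**2+2w−15 = (w−3)(w+5) + (0)
The last nonzero remainder w+5 is already monic.
Cancel w+5 from numerator and denominator to get the reduced form.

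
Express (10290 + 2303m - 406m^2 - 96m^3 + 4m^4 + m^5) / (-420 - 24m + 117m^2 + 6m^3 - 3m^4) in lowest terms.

(294 + 49m - 6m^2 - m^3)/(-12 + 3m^2)

By polynomial division,
  m^5 + 4m^4 - 96m^3 - 406m^2 + 2303m + 10290 = (-(1/3)m - 2)(-3m^4 + 6m^3 + 117m^2 - 24m - 420) + (-45m^3 - 180m^2 + 2115m + 9450)
  -3m^4 + 6m^3 + 117m^2 - 24m - 420 = ((1/15)m - 2/5)(-45m^3 - 180m^2 + 2115m + 9450) + (-96m^2 + 192m + 3360)
  -45m^3 - 180m^2 + 2115m + 9450 = ((15/32)m + 45/16)(-96m^2 + 192m + 3360) + (0)
Last nonzero remainder: -96m^2 + 192m + 3360. Dividing through by -96 gives the monic gcd m^2 - 2m - 35.
Cancel m^2 - 2m - 35 from numerator and denominator to get the reduced form.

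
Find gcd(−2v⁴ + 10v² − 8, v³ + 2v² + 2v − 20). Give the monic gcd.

v − 2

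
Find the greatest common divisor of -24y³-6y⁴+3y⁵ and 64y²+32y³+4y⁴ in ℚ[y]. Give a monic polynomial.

y²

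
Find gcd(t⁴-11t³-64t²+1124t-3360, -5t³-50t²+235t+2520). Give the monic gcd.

Apply the Euclidean algorithm:
  t⁴-11t³-64t²+1124t-3360 = (-(1/5)t+21/5)(-5t³-50t²+235t+2520) + (193t²+641t-13944)
  -5t³-50t²+235t+2520 = (-(5/193)t-6445/37249)(193t²+641t-13944) + (-(571200/37249)t+3998400/37249)
  193t²+641t-13944 = (-(7189057/571200)t-3091667/23800)(-(571200/37249)t+3998400/37249) + (0)
Last nonzero remainder: -(571200/37249)t+3998400/37249. Dividing through by -571200/37249 gives the monic gcd t-7.

t-7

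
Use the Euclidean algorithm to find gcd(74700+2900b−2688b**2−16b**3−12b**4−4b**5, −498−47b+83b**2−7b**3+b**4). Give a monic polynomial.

Apply the Euclidean algorithm:
  −4b**5−12b**4−16b**3−2688b**2+2900b+74700 = (−4b−40)(b**4−7b**3+83b**2−47b−498) + (36b**3+444b**2−972b+54780)
  b**4−7b**3+83b**2−47b−498 = ((1/36)b−29/54)(36b**3+444b**2−972b+54780) + ((3136/9)b**2−(6272/3)b+260288/9)
  36b**3+444b**2−972b+54780 = ((81/784)b+1485/784)((3136/9)b**2−(6272/3)b+260288/9) + (0)
Last nonzero remainder: (3136/9)b**2−(6272/3)b+260288/9. Dividing through by 3136/9 gives the monic gcd b**2−6b+83.

83−6b+b**2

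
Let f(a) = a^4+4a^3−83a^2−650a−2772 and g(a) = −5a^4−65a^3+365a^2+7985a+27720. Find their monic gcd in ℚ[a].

a^2−2a−99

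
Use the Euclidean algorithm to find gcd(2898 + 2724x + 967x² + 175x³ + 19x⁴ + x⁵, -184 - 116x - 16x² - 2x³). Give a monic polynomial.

Euclidean algorithm in ℚ[x]:
  x⁵ + 19x⁴ + 175x³ + 967x² + 2724x + 2898 = (-(1/2)x² - (11/2)x - 29/2)(-2x³ - 16x² - 116x - 184) + (5x² + 30x + 230)
  -2x³ - 16x² - 116x - 184 = (-(2/5)x - 4/5)(5x² + 30x + 230) + (0)
Last nonzero remainder: 5x² + 30x + 230. Dividing through by 5 gives the monic gcd x² + 6x + 46.

46 + 6x + x²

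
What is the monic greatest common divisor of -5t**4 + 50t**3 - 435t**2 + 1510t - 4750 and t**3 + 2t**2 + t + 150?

Repeated division with remainder:
  -5t**4 + 50t**3 - 435t**2 + 1510t - 4750 = (-5t + 60)(t**3 + 2t**2 + t + 150) + (-550t**2 + 2200t - 13750)
  t**3 + 2t**2 + t + 150 = (-(1/550)t - 3/275)(-550t**2 + 2200t - 13750) + (0)
Last nonzero remainder: -550t**2 + 2200t - 13750. Dividing through by -550 gives the monic gcd t**2 - 4t + 25.

t**2 - 4t + 25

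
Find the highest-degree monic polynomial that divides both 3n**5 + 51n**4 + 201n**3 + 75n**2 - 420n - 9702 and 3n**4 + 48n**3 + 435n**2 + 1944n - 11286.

n**2 + 8n - 33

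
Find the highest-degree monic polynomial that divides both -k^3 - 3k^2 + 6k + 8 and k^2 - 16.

By polynomial division,
  -k^3 - 3k^2 + 6k + 8 = (-k - 3)(k^2 - 16) + (-10k - 40)
  k^2 - 16 = (-(1/10)k + 2/5)(-10k - 40) + (0)
Last nonzero remainder: -10k - 40. Dividing through by -10 gives the monic gcd k + 4.

k + 4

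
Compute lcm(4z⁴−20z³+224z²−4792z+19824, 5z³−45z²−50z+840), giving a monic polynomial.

Euclidean algorithm in ℚ[z]:
  4z⁴−20z³+224z²−4792z+19824 = ((4/5)z+16/5)(5z³−45z²−50z+840) + (408z²−5304z+17136)
  5z³−45z²−50z+840 = ((5/408)z+5/102)(408z²−5304z+17136) + (0)
Last nonzero remainder: 408z²−5304z+17136. Dividing through by 408 gives the monic gcd z²−13z+42.
Then lcm(f, g) = f·g / gcd(f, g); expanding and making the result monic gives the answer.

z⁵−z⁴+36z³−974z²+164z+19824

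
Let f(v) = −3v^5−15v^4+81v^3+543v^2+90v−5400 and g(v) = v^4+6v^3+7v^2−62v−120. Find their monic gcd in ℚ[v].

v^3+4v^2−v−60

Repeated division with remainder:
  −3v^5−15v^4+81v^3+543v^2+90v−5400 = (−3v+3)(v^4+6v^3+7v^2−62v−120) + (84v^3+336v^2−84v−5040)
  v^4+6v^3+7v^2−62v−120 = ((1/84)v+1/42)(84v^3+336v^2−84v−5040) + (0)
Last nonzero remainder: 84v^3+336v^2−84v−5040. Dividing through by 84 gives the monic gcd v^3+4v^2−v−60.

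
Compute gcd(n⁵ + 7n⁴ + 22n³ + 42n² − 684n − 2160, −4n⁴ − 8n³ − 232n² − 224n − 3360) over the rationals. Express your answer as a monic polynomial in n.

n² + 2n + 30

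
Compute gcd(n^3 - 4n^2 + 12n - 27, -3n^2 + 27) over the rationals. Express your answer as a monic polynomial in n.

n - 3

Repeated division with remainder:
  n^3 - 4n^2 + 12n - 27 = (-(1/3)n + 4/3)(-3n^2 + 27) + (21n - 63)
  -3n^2 + 27 = (-(1/7)n - 3/7)(21n - 63) + (0)
Last nonzero remainder: 21n - 63. Dividing through by 21 gives the monic gcd n - 3.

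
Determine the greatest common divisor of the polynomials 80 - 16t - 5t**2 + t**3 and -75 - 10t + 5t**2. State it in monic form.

-5 + t

By polynomial division,
  t**3 - 5t**2 - 16t + 80 = ((1/5)t - 3/5)(5t**2 - 10t - 75) + (-7t + 35)
  5t**2 - 10t - 75 = (-(5/7)t - 15/7)(-7t + 35) + (0)
Last nonzero remainder: -7t + 35. Dividing through by -7 gives the monic gcd t - 5.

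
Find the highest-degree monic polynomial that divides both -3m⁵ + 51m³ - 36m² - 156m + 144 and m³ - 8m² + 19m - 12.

m² - 4m + 3

Euclidean algorithm in ℚ[m]:
  -3m⁵ + 51m³ - 36m² - 156m + 144 = (-3m² - 24m - 84)(m³ - 8m² + 19m - 12) + (-288m² + 1152m - 864)
  m³ - 8m² + 19m - 12 = (-(1/288)m + 1/72)(-288m² + 1152m - 864) + (0)
Last nonzero remainder: -288m² + 1152m - 864. Dividing through by -288 gives the monic gcd m² - 4m + 3.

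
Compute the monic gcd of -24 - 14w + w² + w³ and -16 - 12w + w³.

Euclidean algorithm in ℚ[w]:
  w³ + w² - 14w - 24 = (w³ - 12w - 16) + (w² - 2w - 8)
  w³ - 12w - 16 = (w + 2)(w² - 2w - 8) + (0)
The last nonzero remainder w² - 2w - 8 is already monic.

-8 - 2w + w²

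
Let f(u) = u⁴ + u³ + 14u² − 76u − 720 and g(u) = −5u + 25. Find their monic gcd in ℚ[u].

u − 5

Apply the Euclidean algorithm:
  u⁴ + u³ + 14u² − 76u − 720 = (−(1/5)u³ − (6/5)u² − (44/5)u − 144/5)(−5u + 25) + (0)
Last nonzero remainder: −5u + 25. Dividing through by −5 gives the monic gcd u − 5.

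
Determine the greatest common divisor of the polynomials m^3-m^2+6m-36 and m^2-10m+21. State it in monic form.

m-3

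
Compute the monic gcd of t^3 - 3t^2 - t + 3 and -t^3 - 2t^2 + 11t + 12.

By polynomial division,
  t^3 - 3t^2 - t + 3 = (-1)(-t^3 - 2t^2 + 11t + 12) + (-5t^2 + 10t + 15)
  -t^3 - 2t^2 + 11t + 12 = ((1/5)t + 4/5)(-5t^2 + 10t + 15) + (0)
Last nonzero remainder: -5t^2 + 10t + 15. Dividing through by -5 gives the monic gcd t^2 - 2t - 3.

t^2 - 2t - 3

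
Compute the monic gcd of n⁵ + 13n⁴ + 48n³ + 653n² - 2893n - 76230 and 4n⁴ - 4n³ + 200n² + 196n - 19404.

Euclidean algorithm in ℚ[n]:
  n⁵ + 13n⁴ + 48n³ + 653n² - 2893n - 76230 = ((1/4)n + 7/2)(4n⁴ - 4n³ + 200n² + 196n - 19404) + (12n³ - 96n² + 1272n - 8316)
  4n⁴ - 4n³ + 200n² + 196n - 19404 = ((1/3)n + 7/3)(12n³ - 96n² + 1272n - 8316) + (0)
Last nonzero remainder: 12n³ - 96n² + 1272n - 8316. Dividing through by 12 gives the monic gcd n³ - 8n² + 106n - 693.

n³ - 8n² + 106n - 693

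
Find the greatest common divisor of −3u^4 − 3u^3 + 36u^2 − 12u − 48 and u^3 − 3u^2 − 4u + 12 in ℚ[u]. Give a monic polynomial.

Repeated division with remainder:
  −3u^4 − 3u^3 + 36u^2 − 12u − 48 = (−3u − 12)(u^3 − 3u^2 − 4u + 12) + (−12u^2 − 24u + 96)
  u^3 − 3u^2 − 4u + 12 = (−(1/12)u + 5/12)(−12u^2 − 24u + 96) + (14u − 28)
  −12u^2 − 24u + 96 = (−(6/7)u − 24/7)(14u − 28) + (0)
Last nonzero remainder: 14u − 28. Dividing through by 14 gives the monic gcd u − 2.

u − 2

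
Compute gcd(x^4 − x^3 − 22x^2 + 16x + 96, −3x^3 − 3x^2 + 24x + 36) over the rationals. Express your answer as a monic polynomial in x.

Repeated division with remainder:
  x^4 − x^3 − 22x^2 + 16x + 96 = (−(1/3)x + 2/3)(−3x^3 − 3x^2 + 24x + 36) + (−12x^2 + 12x + 72)
  −3x^3 − 3x^2 + 24x + 36 = ((1/4)x + 1/2)(−12x^2 + 12x + 72) + (0)
Last nonzero remainder: −12x^2 + 12x + 72. Dividing through by −12 gives the monic gcd x^2 − x − 6.

x^2 − x − 6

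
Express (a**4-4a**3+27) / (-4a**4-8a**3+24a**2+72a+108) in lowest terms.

By polynomial division,
  a**4-4a**3+27 = (-1/4)(-4a**4-8a**3+24a**2+72a+108) + (-6a**3+6a**2+18a+54)
  -4a**4-8a**3+24a**2+72a+108 = ((2/3)a+2)(-6a**3+6a**2+18a+54) + (0)
Last nonzero remainder: -6a**3+6a**2+18a+54. Dividing through by -6 gives the monic gcd a**3-a**2-3a-9.
Cancel a**3-a**2-3a-9 from numerator and denominator to get the reduced form.

(-a+3)/(4a+12)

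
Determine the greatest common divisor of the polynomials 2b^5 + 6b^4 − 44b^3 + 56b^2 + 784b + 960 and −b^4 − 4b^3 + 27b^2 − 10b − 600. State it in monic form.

By polynomial division,
  2b^5 + 6b^4 − 44b^3 + 56b^2 + 784b + 960 = (−2b + 2)(−b^4 − 4b^3 + 27b^2 − 10b − 600) + (18b^3 − 18b^2 − 396b + 2160)
  −b^4 − 4b^3 + 27b^2 − 10b − 600 = (−(1/18)b − 5/18)(18b^3 − 18b^2 − 396b + 2160) + (0)
Last nonzero remainder: 18b^3 − 18b^2 − 396b + 2160. Dividing through by 18 gives the monic gcd b^3 − b^2 − 22b + 120.

b^3 − b^2 − 22b + 120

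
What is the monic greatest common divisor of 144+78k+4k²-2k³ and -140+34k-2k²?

1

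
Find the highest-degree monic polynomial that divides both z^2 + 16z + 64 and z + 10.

Apply the Euclidean algorithm:
  z^2 + 16z + 64 = (z + 6)(z + 10) + (4)
  z + 10 = ((1/4)z + 5/2)(4) + (0)
The last nonzero remainder is the constant 4, so the polynomials are coprime and gcd = 1.

1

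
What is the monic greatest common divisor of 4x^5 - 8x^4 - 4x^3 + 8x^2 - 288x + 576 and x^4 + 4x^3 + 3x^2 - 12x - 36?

x^2 + x - 6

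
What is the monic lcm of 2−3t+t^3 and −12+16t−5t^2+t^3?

24−44t+14t^2+9t^3−4t^4+t^5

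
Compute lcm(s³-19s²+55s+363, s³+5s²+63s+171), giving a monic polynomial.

By polynomial division,
  s³-19s²+55s+363 = (s³+5s²+63s+171) + (-24s²-8s+192)
  s³+5s²+63s+171 = (-(1/24)s-7/36)(-24s²-8s+192) + ((625/9)s+625/3)
  -24s²-8s+192 = (-(216/625)s+576/625)((625/9)s+625/3) + (0)
Last nonzero remainder: (625/9)s+625/3. Dividing through by 625/9 gives the monic gcd s+3.
Then lcm(f, g) = f·g / gcd(f, g); expanding and making the result monic gives the answer.

s⁵-17s⁴+74s³-610s²+3861s+20691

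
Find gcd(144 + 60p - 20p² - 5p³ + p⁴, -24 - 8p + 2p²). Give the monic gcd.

-12 - 4p + p²

Euclidean algorithm in ℚ[p]:
  p⁴ - 5p³ - 20p² + 60p + 144 = ((1/2)p² - (1/2)p - 6)(2p² - 8p - 24) + (0)
Last nonzero remainder: 2p² - 8p - 24. Dividing through by 2 gives the monic gcd p² - 4p - 12.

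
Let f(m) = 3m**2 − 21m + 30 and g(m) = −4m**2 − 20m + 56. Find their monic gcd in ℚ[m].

Euclidean algorithm in ℚ[m]:
  3m**2 − 21m + 30 = (−3/4)(−4m**2 − 20m + 56) + (−36m + 72)
  −4m**2 − 20m + 56 = ((1/9)m + 7/9)(−36m + 72) + (0)
Last nonzero remainder: −36m + 72. Dividing through by −36 gives the monic gcd m − 2.

m − 2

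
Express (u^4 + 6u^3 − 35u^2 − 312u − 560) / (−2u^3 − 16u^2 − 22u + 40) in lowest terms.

(−u^2 + 3u + 28)/(2u − 2)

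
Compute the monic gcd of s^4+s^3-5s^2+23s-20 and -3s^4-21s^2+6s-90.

s^2-2s+5

Euclidean algorithm in ℚ[s]:
  s^4+s^3-5s^2+23s-20 = (-1/3)(-3s^4-21s^2+6s-90) + (s^3-12s^2+25s-50)
  -3s^4-21s^2+6s-90 = (-3s-36)(s^3-12s^2+25s-50) + (-378s^2+756s-1890)
  s^3-12s^2+25s-50 = (-(1/378)s+5/189)(-378s^2+756s-1890) + (0)
Last nonzero remainder: -378s^2+756s-1890. Dividing through by -378 gives the monic gcd s^2-2s+5.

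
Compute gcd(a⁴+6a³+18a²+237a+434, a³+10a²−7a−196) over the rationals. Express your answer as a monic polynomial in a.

a+7

Repeated division with remainder:
  a⁴+6a³+18a²+237a+434 = (a−4)(a³+10a²−7a−196) + (65a²+405a−350)
  a³+10a²−7a−196 = ((1/65)a+49/845)(65a²+405a−350) + (−(4242/169)a−29694/169)
  65a²+405a−350 = (−(10985/4242)a+4225/2121)(−(4242/169)a−29694/169) + (0)
Last nonzero remainder: −(4242/169)a−29694/169. Dividing through by −4242/169 gives the monic gcd a+7.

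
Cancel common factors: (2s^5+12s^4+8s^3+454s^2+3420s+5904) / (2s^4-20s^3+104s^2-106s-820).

(s^3+13s^2+54s+72)/(s^2-3s-10)

Apply the Euclidean algorithm:
  2s^5+12s^4+8s^3+454s^2+3420s+5904 = (s+16)(2s^4-20s^3+104s^2-106s-820) + (224s^3-1104s^2+5936s+19024)
  2s^4-20s^3+104s^2-106s-820 = ((1/112)s-71/1568)(224s^3-1104s^2+5936s+19024) + ((99/98)s^2-(99/14)s+4059/98)
  224s^3-1104s^2+5936s+19024 = ((21952/99)s+45472/99)((99/98)s^2-(99/14)s+4059/98) + (0)
Last nonzero remainder: (99/98)s^2-(99/14)s+4059/98. Dividing through by 99/98 gives the monic gcd s^2-7s+41.
Cancel s^2-7s+41 from numerator and denominator to get the reduced form.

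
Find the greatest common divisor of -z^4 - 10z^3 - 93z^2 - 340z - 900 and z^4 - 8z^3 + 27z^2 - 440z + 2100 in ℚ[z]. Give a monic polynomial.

z^2 + 5z + 50

Euclidean algorithm in ℚ[z]:
  -z^4 - 10z^3 - 93z^2 - 340z - 900 = (-1)(z^4 - 8z^3 + 27z^2 - 440z + 2100) + (-18z^3 - 66z^2 - 780z + 1200)
  z^4 - 8z^3 + 27z^2 - 440z + 2100 = (-(1/18)z + 35/54)(-18z^3 - 66z^2 - 780z + 1200) + ((238/9)z^2 + (1190/9)z + 11900/9)
  -18z^3 - 66z^2 - 780z + 1200 = (-(81/119)z + 108/119)((238/9)z^2 + (1190/9)z + 11900/9) + (0)
Last nonzero remainder: (238/9)z^2 + (1190/9)z + 11900/9. Dividing through by 238/9 gives the monic gcd z^2 + 5z + 50.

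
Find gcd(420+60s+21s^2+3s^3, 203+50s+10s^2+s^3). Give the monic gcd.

7+s

Euclidean algorithm in ℚ[s]:
  3s^3+21s^2+60s+420 = (3)(s^3+10s^2+50s+203) + (-9s^2-90s-189)
  s^3+10s^2+50s+203 = (-(1/9)s)(-9s^2-90s-189) + (29s+203)
  -9s^2-90s-189 = (-(9/29)s-27/29)(29s+203) + (0)
Last nonzero remainder: 29s+203. Dividing through by 29 gives the monic gcd s+7.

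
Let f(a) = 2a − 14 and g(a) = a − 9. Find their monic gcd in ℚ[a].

Euclidean algorithm in ℚ[a]:
  2a − 14 = (2)(a − 9) + (4)
  a − 9 = ((1/4)a − 9/4)(4) + (0)
The last nonzero remainder is the constant 4, so the polynomials are coprime and gcd = 1.

1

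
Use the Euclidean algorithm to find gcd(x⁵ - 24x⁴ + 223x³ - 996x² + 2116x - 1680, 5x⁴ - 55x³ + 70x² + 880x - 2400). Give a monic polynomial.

x³ - 15x² + 74x - 120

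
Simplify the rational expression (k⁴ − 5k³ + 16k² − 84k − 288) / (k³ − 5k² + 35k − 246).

Euclidean algorithm in ℚ[k]:
  k⁴ − 5k³ + 16k² − 84k − 288 = (k)(k³ − 5k² + 35k − 246) + (−19k² + 162k − 288)
  k³ − 5k² + 35k − 246 = (−(1/19)k − 67/361)(−19k² + 162k − 288) + ((18017/361)k − 108102/361)
  −19k² + 162k − 288 = (−(6859/18017)k + 17328/18017)((18017/361)k − 108102/361) + (0)
Last nonzero remainder: (18017/361)k − 108102/361. Dividing through by 18017/361 gives the monic gcd k − 6.
Cancel k − 6 from numerator and denominator to get the reduced form.

(k³ + k² + 22k + 48)/(k² + k + 41)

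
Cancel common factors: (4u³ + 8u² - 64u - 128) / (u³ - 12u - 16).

By polynomial division,
  4u³ + 8u² - 64u - 128 = (4)(u³ - 12u - 16) + (8u² - 16u - 64)
  u³ - 12u - 16 = ((1/8)u + 1/4)(8u² - 16u - 64) + (0)
Last nonzero remainder: 8u² - 16u - 64. Dividing through by 8 gives the monic gcd u² - 2u - 8.
Cancel u² - 2u - 8 from numerator and denominator to get the reduced form.

(4u + 16)/(u + 2)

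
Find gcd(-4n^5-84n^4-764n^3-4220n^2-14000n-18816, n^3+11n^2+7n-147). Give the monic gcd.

n^2+14n+49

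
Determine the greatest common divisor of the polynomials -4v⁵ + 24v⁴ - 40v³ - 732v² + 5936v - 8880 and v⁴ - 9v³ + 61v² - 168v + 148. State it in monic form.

v³ - 7v² + 47v - 74

Euclidean algorithm in ℚ[v]:
  -4v⁵ + 24v⁴ - 40v³ - 732v² + 5936v - 8880 = (-4v - 12)(v⁴ - 9v³ + 61v² - 168v + 148) + (96v³ - 672v² + 4512v - 7104)
  v⁴ - 9v³ + 61v² - 168v + 148 = ((1/96)v - 1/48)(96v³ - 672v² + 4512v - 7104) + (0)
Last nonzero remainder: 96v³ - 672v² + 4512v - 7104. Dividing through by 96 gives the monic gcd v³ - 7v² + 47v - 74.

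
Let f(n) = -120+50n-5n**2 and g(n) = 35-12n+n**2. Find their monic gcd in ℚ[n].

Apply the Euclidean algorithm:
  -5n**2+50n-120 = (-5)(n**2-12n+35) + (-10n+55)
  n**2-12n+35 = (-(1/10)n+13/20)(-10n+55) + (-3/4)
  -10n+55 = ((40/3)n-220/3)(-3/4) + (0)
The last nonzero remainder is the constant -3/4, so the polynomials are coprime and gcd = 1.

1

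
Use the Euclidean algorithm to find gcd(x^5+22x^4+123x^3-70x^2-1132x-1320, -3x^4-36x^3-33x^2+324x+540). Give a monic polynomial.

Repeated division with remainder:
  x^5+22x^4+123x^3-70x^2-1132x-1320 = (-(1/3)x-10/3)(-3x^4-36x^3-33x^2+324x+540) + (-8x^3-72x^2+128x+480)
  -3x^4-36x^3-33x^2+324x+540 = ((3/8)x+9/8)(-8x^3-72x^2+128x+480) + (0)
Last nonzero remainder: -8x^3-72x^2+128x+480. Dividing through by -8 gives the monic gcd x^3+9x^2-16x-60.

x^3+9x^2-16x-60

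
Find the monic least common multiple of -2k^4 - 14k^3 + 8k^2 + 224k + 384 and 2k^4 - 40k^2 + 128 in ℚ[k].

k^6 + 7k^5 - 8k^4 - 140k^3 - 176k^2 + 448k + 768

By polynomial division,
  -2k^4 - 14k^3 + 8k^2 + 224k + 384 = (-1)(2k^4 - 40k^2 + 128) + (-14k^3 - 32k^2 + 224k + 512)
  2k^4 - 40k^2 + 128 = (-(1/7)k + 16/49)(-14k^3 - 32k^2 + 224k + 512) + ((120/49)k^2 - 1920/49)
  -14k^3 - 32k^2 + 224k + 512 = (-(343/60)k - 196/15)((120/49)k^2 - 1920/49) + (0)
Last nonzero remainder: (120/49)k^2 - 1920/49. Dividing through by 120/49 gives the monic gcd k^2 - 16.
Then lcm(f, g) = f·g / gcd(f, g); expanding and making the result monic gives the answer.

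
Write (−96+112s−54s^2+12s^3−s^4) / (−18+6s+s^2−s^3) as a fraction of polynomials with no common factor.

(16−8s+s^2)/(3+s)

By polynomial division,
  −s^4+12s^3−54s^2+112s−96 = (s−11)(−s^3+s^2+6s−18) + (−49s^2+196s−294)
  −s^3+s^2+6s−18 = ((1/49)s+3/49)(−49s^2+196s−294) + (0)
Last nonzero remainder: −49s^2+196s−294. Dividing through by −49 gives the monic gcd s^2−4s+6.
Cancel s^2−4s+6 from numerator and denominator to get the reduced form.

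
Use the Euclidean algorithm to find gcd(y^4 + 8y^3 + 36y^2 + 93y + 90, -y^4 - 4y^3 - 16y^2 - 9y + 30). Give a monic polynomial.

y^3 + 5y^2 + 21y + 30

By polynomial division,
  y^4 + 8y^3 + 36y^2 + 93y + 90 = (-1)(-y^4 - 4y^3 - 16y^2 - 9y + 30) + (4y^3 + 20y^2 + 84y + 120)
  -y^4 - 4y^3 - 16y^2 - 9y + 30 = (-(1/4)y + 1/4)(4y^3 + 20y^2 + 84y + 120) + (0)
Last nonzero remainder: 4y^3 + 20y^2 + 84y + 120. Dividing through by 4 gives the monic gcd y^3 + 5y^2 + 21y + 30.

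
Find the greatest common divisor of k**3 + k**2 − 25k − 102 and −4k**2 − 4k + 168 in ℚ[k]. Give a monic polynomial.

k − 6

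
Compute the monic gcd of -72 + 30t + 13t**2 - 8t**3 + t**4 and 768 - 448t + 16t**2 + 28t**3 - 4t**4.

12 - 7t + t**2

Euclidean algorithm in ℚ[t]:
  t**4 - 8t**3 + 13t**2 + 30t - 72 = (-1/4)(-4t**4 + 28t**3 + 16t**2 - 448t + 768) + (-t**3 + 17t**2 - 82t + 120)
  -4t**4 + 28t**3 + 16t**2 - 448t + 768 = (4t + 40)(-t**3 + 17t**2 - 82t + 120) + (-336t**2 + 2352t - 4032)
  -t**3 + 17t**2 - 82t + 120 = ((1/336)t - 5/168)(-336t**2 + 2352t - 4032) + (0)
Last nonzero remainder: -336t**2 + 2352t - 4032. Dividing through by -336 gives the monic gcd t**2 - 7t + 12.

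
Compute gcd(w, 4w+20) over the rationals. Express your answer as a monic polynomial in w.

1

By polynomial division,
  w = (1/4)(4w+20) + (-5)
  4w+20 = (-(4/5)w-4)(-5) + (0)
The last nonzero remainder is the constant -5, so the polynomials are coprime and gcd = 1.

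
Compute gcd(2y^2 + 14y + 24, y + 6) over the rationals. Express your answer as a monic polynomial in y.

1

By polynomial division,
  2y^2 + 14y + 24 = (2y + 2)(y + 6) + (12)
  y + 6 = ((1/12)y + 1/2)(12) + (0)
The last nonzero remainder is the constant 12, so the polynomials are coprime and gcd = 1.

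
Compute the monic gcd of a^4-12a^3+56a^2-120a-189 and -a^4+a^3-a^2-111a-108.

Repeated division with remainder:
  a^4-12a^3+56a^2-120a-189 = (-1)(-a^4+a^3-a^2-111a-108) + (-11a^3+55a^2-231a-297)
  -a^4+a^3-a^2-111a-108 = ((1/11)a+4/11)(-11a^3+55a^2-231a-297) + (0)
Last nonzero remainder: -11a^3+55a^2-231a-297. Dividing through by -11 gives the monic gcd a^3-5a^2+21a+27.

a^3-5a^2+21a+27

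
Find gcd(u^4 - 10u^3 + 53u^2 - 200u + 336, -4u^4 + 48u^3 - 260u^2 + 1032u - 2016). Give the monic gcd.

Repeated division with remainder:
  u^4 - 10u^3 + 53u^2 - 200u + 336 = (-1/4)(-4u^4 + 48u^3 - 260u^2 + 1032u - 2016) + (2u^3 - 12u^2 + 58u - 168)
  -4u^4 + 48u^3 - 260u^2 + 1032u - 2016 = (-2u + 12)(2u^3 - 12u^2 + 58u - 168) + (0)
Last nonzero remainder: 2u^3 - 12u^2 + 58u - 168. Dividing through by 2 gives the monic gcd u^3 - 6u^2 + 29u - 84.

u^3 - 6u^2 + 29u - 84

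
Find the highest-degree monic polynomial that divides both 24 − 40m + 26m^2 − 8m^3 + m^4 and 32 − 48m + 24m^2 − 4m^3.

By polynomial division,
  m^4 − 8m^3 + 26m^2 − 40m + 24 = (−(1/4)m + 1/2)(−4m^3 + 24m^2 − 48m + 32) + (2m^2 − 8m + 8)
  −4m^3 + 24m^2 − 48m + 32 = (−2m + 4)(2m^2 − 8m + 8) + (0)
Last nonzero remainder: 2m^2 − 8m + 8. Dividing through by 2 gives the monic gcd m^2 − 4m + 4.

4 − 4m + m^2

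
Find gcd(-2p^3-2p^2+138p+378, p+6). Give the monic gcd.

1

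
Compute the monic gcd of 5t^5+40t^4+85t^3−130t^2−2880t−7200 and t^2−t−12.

t^2−t−12

Apply the Euclidean algorithm:
  5t^5+40t^4+85t^3−130t^2−2880t−7200 = (5t^3+45t^2+190t+600)(t^2−t−12) + (0)
The last nonzero remainder t^2−t−12 is already monic.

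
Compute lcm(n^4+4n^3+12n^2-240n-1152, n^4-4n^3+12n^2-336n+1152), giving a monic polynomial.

Apply the Euclidean algorithm:
  n^4+4n^3+12n^2-240n-1152 = (n^4-4n^3+12n^2-336n+1152) + (8n^3+96n-2304)
  n^4-4n^3+12n^2-336n+1152 = ((1/8)n-1/2)(8n^3+96n-2304) + (0)
Last nonzero remainder: 8n^3+96n-2304. Dividing through by 8 gives the monic gcd n^3+12n-288.
Then lcm(f, g) = f·g / gcd(f, g); expanding and making the result monic gives the answer.

n^5-4n^3-288n^2-192n+4608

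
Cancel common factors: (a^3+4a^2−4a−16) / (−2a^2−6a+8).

Apply the Euclidean algorithm:
  a^3+4a^2−4a−16 = (−(1/2)a−1/2)(−2a^2−6a+8) + (−3a−12)
  −2a^2−6a+8 = ((2/3)a−2/3)(−3a−12) + (0)
Last nonzero remainder: −3a−12. Dividing through by −3 gives the monic gcd a+4.
Cancel a+4 from numerator and denominator to get the reduced form.

(−a^2+4)/(2a−2)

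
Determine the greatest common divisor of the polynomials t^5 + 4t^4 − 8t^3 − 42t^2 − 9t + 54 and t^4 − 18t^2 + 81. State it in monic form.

Euclidean algorithm in ℚ[t]:
  t^5 + 4t^4 − 8t^3 − 42t^2 − 9t + 54 = (t + 4)(t^4 − 18t^2 + 81) + (10t^3 + 30t^2 − 90t − 270)
  t^4 − 18t^2 + 81 = ((1/10)t − 3/10)(10t^3 + 30t^2 − 90t − 270) + (0)
Last nonzero remainder: 10t^3 + 30t^2 − 90t − 270. Dividing through by 10 gives the monic gcd t^3 + 3t^2 − 9t − 27.

t^3 + 3t^2 − 9t − 27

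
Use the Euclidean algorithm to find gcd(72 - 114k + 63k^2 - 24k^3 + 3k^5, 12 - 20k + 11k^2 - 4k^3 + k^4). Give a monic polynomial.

Euclidean algorithm in ℚ[k]:
  3k^5 - 24k^3 + 63k^2 - 114k + 72 = (3k + 12)(k^4 - 4k^3 + 11k^2 - 20k + 12) + (-9k^3 - 9k^2 + 90k - 72)
  k^4 - 4k^3 + 11k^2 - 20k + 12 = (-(1/9)k + 5/9)(-9k^3 - 9k^2 + 90k - 72) + (26k^2 - 78k + 52)
  -9k^3 - 9k^2 + 90k - 72 = (-(9/26)k - 18/13)(26k^2 - 78k + 52) + (0)
Last nonzero remainder: 26k^2 - 78k + 52. Dividing through by 26 gives the monic gcd k^2 - 3k + 2.

2 - 3k + k^2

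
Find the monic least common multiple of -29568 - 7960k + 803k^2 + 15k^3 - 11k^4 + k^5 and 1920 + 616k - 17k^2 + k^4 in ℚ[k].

-2365440 - 311552k + 122232k^2 - 15593k^3 - 242k^4 + 216k^5 - 22k^6 + k^7

Apply the Euclidean algorithm:
  k^5 - 11k^4 + 15k^3 + 803k^2 - 7960k - 29568 = (k - 11)(k^4 - 17k^2 + 616k + 1920) + (32k^3 - 3104k - 8448)
  k^4 - 17k^2 + 616k + 1920 = ((1/32)k)(32k^3 - 3104k - 8448) + (80k^2 + 880k + 1920)
  32k^3 - 3104k - 8448 = ((2/5)k - 22/5)(80k^2 + 880k + 1920) + (0)
Last nonzero remainder: 80k^2 + 880k + 1920. Dividing through by 80 gives the monic gcd k^2 + 11k + 24.
Then lcm(f, g) = f·g / gcd(f, g); expanding and making the result monic gives the answer.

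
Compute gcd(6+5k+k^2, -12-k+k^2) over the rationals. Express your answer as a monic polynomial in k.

3+k

Apply the Euclidean algorithm:
  k^2+5k+6 = (k^2-k-12) + (6k+18)
  k^2-k-12 = ((1/6)k-2/3)(6k+18) + (0)
Last nonzero remainder: 6k+18. Dividing through by 6 gives the monic gcd k+3.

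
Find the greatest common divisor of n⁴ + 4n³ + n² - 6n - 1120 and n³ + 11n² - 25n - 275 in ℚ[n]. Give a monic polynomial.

n - 5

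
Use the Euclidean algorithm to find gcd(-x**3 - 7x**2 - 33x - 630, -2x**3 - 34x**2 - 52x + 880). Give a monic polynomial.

x + 10

Euclidean algorithm in ℚ[x]:
  -x**3 - 7x**2 - 33x - 630 = (1/2)(-2x**3 - 34x**2 - 52x + 880) + (10x**2 - 7x - 1070)
  -2x**3 - 34x**2 - 52x + 880 = (-(1/5)x - 177/50)(10x**2 - 7x - 1070) + (-(14539/50)x - 14539/5)
  10x**2 - 7x - 1070 = (-(500/14539)x + 5350/14539)(-(14539/50)x - 14539/5) + (0)
Last nonzero remainder: -(14539/50)x - 14539/5. Dividing through by -14539/50 gives the monic gcd x + 10.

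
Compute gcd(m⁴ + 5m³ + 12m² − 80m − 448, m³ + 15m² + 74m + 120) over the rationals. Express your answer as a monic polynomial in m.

m + 4

Euclidean algorithm in ℚ[m]:
  m⁴ + 5m³ + 12m² − 80m − 448 = (m − 10)(m³ + 15m² + 74m + 120) + (88m² + 540m + 752)
  m³ + 15m² + 74m + 120 = ((1/88)m + 195/1936)(88m² + 540m + 752) + ((5355/484)m + 5355/121)
  88m² + 540m + 752 = ((42592/5355)m + 90992/5355)((5355/484)m + 5355/121) + (0)
Last nonzero remainder: (5355/484)m + 5355/121. Dividing through by 5355/484 gives the monic gcd m + 4.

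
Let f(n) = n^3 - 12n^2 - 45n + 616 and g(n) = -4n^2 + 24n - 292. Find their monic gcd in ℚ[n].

Euclidean algorithm in ℚ[n]:
  n^3 - 12n^2 - 45n + 616 = (-(1/4)n + 3/2)(-4n^2 + 24n - 292) + (-154n + 1054)
  -4n^2 + 24n - 292 = ((2/77)n + 130/5929)(-154n + 1054) + (-1868288/5929)
  -154n + 1054 = ((456533/934144)n - 3124583/934144)(-1868288/5929) + (0)
The last nonzero remainder is the constant -1868288/5929, so the polynomials are coprime and gcd = 1.

1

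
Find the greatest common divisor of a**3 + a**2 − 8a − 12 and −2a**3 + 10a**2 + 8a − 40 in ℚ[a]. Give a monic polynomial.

Euclidean algorithm in ℚ[a]:
  a**3 + a**2 − 8a − 12 = (−1/2)(−2a**3 + 10a**2 + 8a − 40) + (6a**2 − 4a − 32)
  −2a**3 + 10a**2 + 8a − 40 = (−(1/3)a + 13/9)(6a**2 − 4a − 32) + ((28/9)a + 56/9)
  6a**2 − 4a − 32 = ((27/14)a − 36/7)((28/9)a + 56/9) + (0)
Last nonzero remainder: (28/9)a + 56/9. Dividing through by 28/9 gives the monic gcd a + 2.

a + 2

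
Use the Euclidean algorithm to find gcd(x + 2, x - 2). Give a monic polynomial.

1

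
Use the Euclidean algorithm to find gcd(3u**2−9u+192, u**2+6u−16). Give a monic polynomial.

1

Euclidean algorithm in ℚ[u]:
  3u**2−9u+192 = (3)(u**2+6u−16) + (−27u+240)
  u**2+6u−16 = (−(1/27)u−134/243)(−27u+240) + (9424/81)
  −27u+240 = (−(2187/9424)u+1215/589)(9424/81) + (0)
The last nonzero remainder is the constant 9424/81, so the polynomials are coprime and gcd = 1.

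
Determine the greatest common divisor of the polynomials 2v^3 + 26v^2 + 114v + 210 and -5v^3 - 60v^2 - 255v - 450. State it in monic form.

Apply the Euclidean algorithm:
  2v^3 + 26v^2 + 114v + 210 = (-2/5)(-5v^3 - 60v^2 - 255v - 450) + (2v^2 + 12v + 30)
  -5v^3 - 60v^2 - 255v - 450 = (-(5/2)v - 15)(2v^2 + 12v + 30) + (0)
Last nonzero remainder: 2v^2 + 12v + 30. Dividing through by 2 gives the monic gcd v^2 + 6v + 15.

v^2 + 6v + 15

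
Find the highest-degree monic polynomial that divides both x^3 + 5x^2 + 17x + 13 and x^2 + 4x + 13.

By polynomial division,
  x^3 + 5x^2 + 17x + 13 = (x + 1)(x^2 + 4x + 13) + (0)
The last nonzero remainder x^2 + 4x + 13 is already monic.

x^2 + 4x + 13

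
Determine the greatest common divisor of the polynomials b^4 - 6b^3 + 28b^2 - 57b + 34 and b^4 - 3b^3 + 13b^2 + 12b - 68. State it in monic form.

b^3 - 5b^2 + 23b - 34

Apply the Euclidean algorithm:
  b^4 - 6b^3 + 28b^2 - 57b + 34 = (b^4 - 3b^3 + 13b^2 + 12b - 68) + (-3b^3 + 15b^2 - 69b + 102)
  b^4 - 3b^3 + 13b^2 + 12b - 68 = (-(1/3)b - 2/3)(-3b^3 + 15b^2 - 69b + 102) + (0)
Last nonzero remainder: -3b^3 + 15b^2 - 69b + 102. Dividing through by -3 gives the monic gcd b^3 - 5b^2 + 23b - 34.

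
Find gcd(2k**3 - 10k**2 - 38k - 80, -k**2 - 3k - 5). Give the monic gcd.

Apply the Euclidean algorithm:
  2k**3 - 10k**2 - 38k - 80 = (-2k + 16)(-k**2 - 3k - 5) + (0)
Last nonzero remainder: -k**2 - 3k - 5. Dividing through by -1 gives the monic gcd k**2 + 3k + 5.

k**2 + 3k + 5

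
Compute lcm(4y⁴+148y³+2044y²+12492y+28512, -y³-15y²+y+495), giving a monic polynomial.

y⁵+32y⁴+326y³+568y²-8487y-35640

By polynomial division,
  4y⁴+148y³+2044y²+12492y+28512 = (-4y-88)(-y³-15y²+y+495) + (728y²+14560y+72072)
  -y³-15y²+y+495 = (-(1/728)y+5/728)(728y²+14560y+72072) + (0)
Last nonzero remainder: 728y²+14560y+72072. Dividing through by 728 gives the monic gcd y²+20y+99.
Then lcm(f, g) = f·g / gcd(f, g); expanding and making the result monic gives the answer.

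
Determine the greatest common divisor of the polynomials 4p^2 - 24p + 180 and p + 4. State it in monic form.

1

Repeated division with remainder:
  4p^2 - 24p + 180 = (4p - 40)(p + 4) + (340)
  p + 4 = ((1/340)p + 1/85)(340) + (0)
The last nonzero remainder is the constant 340, so the polynomials are coprime and gcd = 1.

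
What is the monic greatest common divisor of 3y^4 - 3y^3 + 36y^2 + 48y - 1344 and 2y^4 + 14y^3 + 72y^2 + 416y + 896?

y^3 + 3y^2 + 24y + 112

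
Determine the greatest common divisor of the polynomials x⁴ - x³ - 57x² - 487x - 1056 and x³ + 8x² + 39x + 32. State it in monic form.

x² + 7x + 32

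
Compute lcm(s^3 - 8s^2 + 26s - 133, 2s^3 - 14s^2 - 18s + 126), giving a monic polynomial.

Euclidean algorithm in ℚ[s]:
  s^3 - 8s^2 + 26s - 133 = (1/2)(2s^3 - 14s^2 - 18s + 126) + (-s^2 + 35s - 196)
  2s^3 - 14s^2 - 18s + 126 = (-2s - 56)(-s^2 + 35s - 196) + (1550s - 10850)
  -s^2 + 35s - 196 = (-(1/1550)s + 14/775)(1550s - 10850) + (0)
Last nonzero remainder: 1550s - 10850. Dividing through by 1550 gives the monic gcd s - 7.
Then lcm(f, g) = f·g / gcd(f, g); expanding and making the result monic gives the answer.

s^5 - 8s^4 + 17s^3 - 61s^2 - 234s + 1197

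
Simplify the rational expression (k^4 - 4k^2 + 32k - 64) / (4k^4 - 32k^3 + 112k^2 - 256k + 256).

(k + 4)/(4k - 16)

Repeated division with remainder:
  k^4 - 4k^2 + 32k - 64 = (1/4)(4k^4 - 32k^3 + 112k^2 - 256k + 256) + (8k^3 - 32k^2 + 96k - 128)
  4k^4 - 32k^3 + 112k^2 - 256k + 256 = ((1/2)k - 2)(8k^3 - 32k^2 + 96k - 128) + (0)
Last nonzero remainder: 8k^3 - 32k^2 + 96k - 128. Dividing through by 8 gives the monic gcd k^3 - 4k^2 + 12k - 16.
Cancel k^3 - 4k^2 + 12k - 16 from numerator and denominator to get the reduced form.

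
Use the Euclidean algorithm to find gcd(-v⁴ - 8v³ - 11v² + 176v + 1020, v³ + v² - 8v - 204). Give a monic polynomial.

Repeated division with remainder:
  -v⁴ - 8v³ - 11v² + 176v + 1020 = (-v - 7)(v³ + v² - 8v - 204) + (-12v² - 84v - 408)
  v³ + v² - 8v - 204 = (-(1/12)v + 1/2)(-12v² - 84v - 408) + (0)
Last nonzero remainder: -12v² - 84v - 408. Dividing through by -12 gives the monic gcd v² + 7v + 34.

v² + 7v + 34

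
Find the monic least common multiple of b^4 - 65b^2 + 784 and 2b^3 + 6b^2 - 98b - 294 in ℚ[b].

Repeated division with remainder:
  b^4 - 65b^2 + 784 = ((1/2)b - 3/2)(2b^3 + 6b^2 - 98b - 294) + (-7b^2 + 343)
  2b^3 + 6b^2 - 98b - 294 = (-(2/7)b - 6/7)(-7b^2 + 343) + (0)
Last nonzero remainder: -7b^2 + 343. Dividing through by -7 gives the monic gcd b^2 - 49.
Then lcm(f, g) = f·g / gcd(f, g); expanding and making the result monic gives the answer.

b^5 + 3b^4 - 65b^3 - 195b^2 + 784b + 2352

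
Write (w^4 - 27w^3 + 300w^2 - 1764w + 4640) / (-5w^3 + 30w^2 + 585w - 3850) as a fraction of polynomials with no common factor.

(-w^3 + 17w^2 - 130w + 464)/(5w^2 + 20w - 385)

Apply the Euclidean algorithm:
  w^4 - 27w^3 + 300w^2 - 1764w + 4640 = (-(1/5)w + 21/5)(-5w^3 + 30w^2 + 585w - 3850) + (291w^2 - 4991w + 20810)
  -5w^3 + 30w^2 + 585w - 3850 = (-(5/291)w - 16225/84681)(291w^2 - 4991w + 20810) + (-(1162040/84681)w + 11620400/84681)
  291w^2 - 4991w + 20810 = (-(24642171/1162040)w + 176221161/1162040)(-(1162040/84681)w + 11620400/84681) + (0)
Last nonzero remainder: -(1162040/84681)w + 11620400/84681. Dividing through by -1162040/84681 gives the monic gcd w - 10.
Cancel w - 10 from numerator and denominator to get the reduced form.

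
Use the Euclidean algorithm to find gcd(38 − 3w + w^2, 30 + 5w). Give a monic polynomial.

1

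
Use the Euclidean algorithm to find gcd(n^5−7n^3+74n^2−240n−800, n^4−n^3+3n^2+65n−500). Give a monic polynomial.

n^2+n−20

Euclidean algorithm in ℚ[n]:
  n^5−7n^3+74n^2−240n−800 = (n+1)(n^4−n^3+3n^2+65n−500) + (−9n^3+6n^2+195n−300)
  n^4−n^3+3n^2+65n−500 = (−(1/9)n+1/27)(−9n^3+6n^2+195n−300) + ((220/9)n^2+(220/9)n−4400/9)
  −9n^3+6n^2+195n−300 = (−(81/220)n+27/44)((220/9)n^2+(220/9)n−4400/9) + (0)
Last nonzero remainder: (220/9)n^2+(220/9)n−4400/9. Dividing through by 220/9 gives the monic gcd n^2+n−20.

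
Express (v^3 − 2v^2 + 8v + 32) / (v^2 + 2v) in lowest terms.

(v^2 − 4v + 16)/(v)

By polynomial division,
  v^3 − 2v^2 + 8v + 32 = (v − 4)(v^2 + 2v) + (16v + 32)
  v^2 + 2v = ((1/16)v)(16v + 32) + (0)
Last nonzero remainder: 16v + 32. Dividing through by 16 gives the monic gcd v + 2.
Cancel v + 2 from numerator and denominator to get the reduced form.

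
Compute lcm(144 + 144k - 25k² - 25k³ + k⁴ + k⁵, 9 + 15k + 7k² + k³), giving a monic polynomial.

432 + 576k + 69k² - 100k³ - 22k⁴ + 4k⁵ + k⁶

Euclidean algorithm in ℚ[k]:
  k⁵ + k⁴ - 25k³ - 25k² + 144k + 144 = (k² - 6k + 2)(k³ + 7k² + 15k + 9) + (42k² + 168k + 126)
  k³ + 7k² + 15k + 9 = ((1/42)k + 1/14)(42k² + 168k + 126) + (0)
Last nonzero remainder: 42k² + 168k + 126. Dividing through by 42 gives the monic gcd k² + 4k + 3.
Then lcm(f, g) = f·g / gcd(f, g); expanding and making the result monic gives the answer.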